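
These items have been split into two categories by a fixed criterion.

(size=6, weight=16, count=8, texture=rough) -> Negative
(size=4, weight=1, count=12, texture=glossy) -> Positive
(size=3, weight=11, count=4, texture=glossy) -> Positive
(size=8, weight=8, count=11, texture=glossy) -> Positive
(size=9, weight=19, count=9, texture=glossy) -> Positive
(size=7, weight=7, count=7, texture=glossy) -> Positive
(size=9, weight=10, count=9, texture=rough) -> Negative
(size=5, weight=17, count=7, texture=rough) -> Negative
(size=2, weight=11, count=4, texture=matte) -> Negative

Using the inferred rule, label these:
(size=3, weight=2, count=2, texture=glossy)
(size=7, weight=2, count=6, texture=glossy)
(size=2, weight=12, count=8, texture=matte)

Positive, Positive, Negative

A rule that fits every label: texture is glossy — true of each 'Positive' example, false of each 'Negative' one.
(size=3, weight=2, count=2, texture=glossy) → texture is glossy → Positive. (size=7, weight=2, count=6, texture=glossy) → texture is glossy → Positive. (size=2, weight=12, count=8, texture=matte) → texture is matte → Negative.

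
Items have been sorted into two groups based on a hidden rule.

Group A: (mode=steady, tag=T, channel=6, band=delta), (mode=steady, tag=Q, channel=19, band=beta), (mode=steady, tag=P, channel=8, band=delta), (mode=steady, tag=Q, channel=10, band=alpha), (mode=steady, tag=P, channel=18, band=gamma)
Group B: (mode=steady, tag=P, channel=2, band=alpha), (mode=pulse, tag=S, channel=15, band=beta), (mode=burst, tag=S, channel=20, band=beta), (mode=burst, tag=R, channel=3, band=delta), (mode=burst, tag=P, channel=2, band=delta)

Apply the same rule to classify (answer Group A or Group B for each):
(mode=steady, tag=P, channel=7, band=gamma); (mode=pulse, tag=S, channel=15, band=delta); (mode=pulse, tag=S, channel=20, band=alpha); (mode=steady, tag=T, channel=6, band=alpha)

Group A, Group B, Group B, Group A

The distinguishing property — mode is steady AND channel ≥ 3 — holds for all the 'Group A' cases and none of the 'Group B' cases.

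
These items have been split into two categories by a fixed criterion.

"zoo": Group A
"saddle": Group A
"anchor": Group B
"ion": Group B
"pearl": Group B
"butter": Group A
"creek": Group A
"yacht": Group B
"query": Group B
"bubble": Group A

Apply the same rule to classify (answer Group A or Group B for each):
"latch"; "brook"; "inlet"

Every 'Group A' example satisfies: has a double letter. None of the 'Group B' examples do.
"latch": no doubled letter — lacks this property, so Group B. "brook": 'oo' doubled — satisfies this, so Group A. "inlet": no doubled letter — lacks this property, so Group B.

Group B, Group A, Group B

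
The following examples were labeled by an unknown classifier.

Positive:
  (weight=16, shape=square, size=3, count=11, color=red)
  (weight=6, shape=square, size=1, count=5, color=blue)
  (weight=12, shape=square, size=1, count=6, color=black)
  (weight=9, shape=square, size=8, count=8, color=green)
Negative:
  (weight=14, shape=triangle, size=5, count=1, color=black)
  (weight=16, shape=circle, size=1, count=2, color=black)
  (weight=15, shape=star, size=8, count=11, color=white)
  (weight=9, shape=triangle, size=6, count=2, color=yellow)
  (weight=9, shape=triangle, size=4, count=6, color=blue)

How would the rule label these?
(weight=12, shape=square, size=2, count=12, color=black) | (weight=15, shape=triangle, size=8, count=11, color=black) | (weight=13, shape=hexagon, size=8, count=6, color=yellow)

Positive, Negative, Negative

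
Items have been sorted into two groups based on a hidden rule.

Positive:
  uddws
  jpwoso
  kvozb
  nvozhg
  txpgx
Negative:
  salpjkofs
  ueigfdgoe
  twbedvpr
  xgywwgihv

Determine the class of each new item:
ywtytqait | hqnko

Negative, Positive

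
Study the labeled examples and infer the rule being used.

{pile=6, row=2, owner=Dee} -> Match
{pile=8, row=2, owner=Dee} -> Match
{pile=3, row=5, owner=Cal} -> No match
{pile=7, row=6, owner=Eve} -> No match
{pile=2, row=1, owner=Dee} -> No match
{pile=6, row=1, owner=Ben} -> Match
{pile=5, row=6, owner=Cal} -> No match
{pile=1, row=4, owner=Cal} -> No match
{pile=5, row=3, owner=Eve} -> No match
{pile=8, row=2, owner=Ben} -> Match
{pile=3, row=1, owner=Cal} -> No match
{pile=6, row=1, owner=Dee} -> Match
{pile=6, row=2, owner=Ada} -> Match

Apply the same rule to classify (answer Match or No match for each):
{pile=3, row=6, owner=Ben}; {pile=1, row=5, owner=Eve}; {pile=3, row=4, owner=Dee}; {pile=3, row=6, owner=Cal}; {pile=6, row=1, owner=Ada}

A rule that fits every label: pile ≥ 5 AND row ≤ 2 — true of each 'Match' example, false of each 'No match' one.

No match, No match, No match, No match, Match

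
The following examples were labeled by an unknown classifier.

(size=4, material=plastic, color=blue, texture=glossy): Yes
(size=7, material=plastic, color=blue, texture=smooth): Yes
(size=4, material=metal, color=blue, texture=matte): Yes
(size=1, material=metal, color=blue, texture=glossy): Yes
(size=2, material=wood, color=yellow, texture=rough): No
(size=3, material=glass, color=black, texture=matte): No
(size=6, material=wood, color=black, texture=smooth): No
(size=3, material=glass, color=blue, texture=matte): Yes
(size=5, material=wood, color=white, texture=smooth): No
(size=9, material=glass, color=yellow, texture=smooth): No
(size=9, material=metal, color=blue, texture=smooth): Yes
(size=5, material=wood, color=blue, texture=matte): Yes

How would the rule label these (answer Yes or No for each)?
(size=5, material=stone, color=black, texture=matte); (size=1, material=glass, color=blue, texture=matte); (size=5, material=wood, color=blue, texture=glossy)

No, Yes, Yes

Comparing the two groups points to one rule — color is blue.
No: (size=5, material=stone, color=black, texture=matte), since color is black. Yes: (size=1, material=glass, color=blue, texture=matte), since color is blue. Yes: (size=5, material=wood, color=blue, texture=glossy), since color is blue.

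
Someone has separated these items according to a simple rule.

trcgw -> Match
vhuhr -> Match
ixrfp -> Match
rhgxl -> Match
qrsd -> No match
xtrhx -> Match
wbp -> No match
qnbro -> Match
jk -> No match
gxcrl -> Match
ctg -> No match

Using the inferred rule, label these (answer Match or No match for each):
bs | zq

No match, No match

The pattern is that an item is 'Match' exactly when: length 5.
bs: No match (length 2). zq: No match (length 2).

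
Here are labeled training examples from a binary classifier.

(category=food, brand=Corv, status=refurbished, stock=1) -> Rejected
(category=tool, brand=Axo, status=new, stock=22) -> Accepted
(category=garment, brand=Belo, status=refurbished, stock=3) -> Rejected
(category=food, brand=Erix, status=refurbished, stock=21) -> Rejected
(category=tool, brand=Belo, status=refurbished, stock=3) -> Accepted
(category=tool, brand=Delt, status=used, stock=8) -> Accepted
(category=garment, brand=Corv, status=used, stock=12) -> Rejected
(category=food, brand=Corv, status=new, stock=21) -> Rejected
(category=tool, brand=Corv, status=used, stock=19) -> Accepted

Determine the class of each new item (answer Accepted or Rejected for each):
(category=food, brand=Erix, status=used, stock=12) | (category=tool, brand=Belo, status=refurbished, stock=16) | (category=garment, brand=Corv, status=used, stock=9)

Rejected, Accepted, Rejected

Looking at the examples, the only property every 'Accepted' case has and every 'Rejected' case lacks is: category is tool.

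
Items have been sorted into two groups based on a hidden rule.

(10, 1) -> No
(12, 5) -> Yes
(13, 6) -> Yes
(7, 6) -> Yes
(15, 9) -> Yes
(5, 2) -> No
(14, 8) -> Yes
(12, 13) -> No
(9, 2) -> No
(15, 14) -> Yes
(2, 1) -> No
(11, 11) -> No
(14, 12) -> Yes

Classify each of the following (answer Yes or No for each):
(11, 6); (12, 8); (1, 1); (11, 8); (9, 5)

Rule: first > second AND sum ≥ 13. This holds for each 'Yes' example and fails for each 'No' one.
Yes: (11, 6), since 11 > 6, 11+6 = 17. Yes: (12, 8), since 12 > 8, 12+8 = 20. No: (1, 1), since 1 = 1, 1+1 = 2. Yes: (11, 8), since 11 > 8, 11+8 = 19. Yes: (9, 5), since 9 > 5, 9+5 = 14.

Yes, Yes, No, Yes, Yes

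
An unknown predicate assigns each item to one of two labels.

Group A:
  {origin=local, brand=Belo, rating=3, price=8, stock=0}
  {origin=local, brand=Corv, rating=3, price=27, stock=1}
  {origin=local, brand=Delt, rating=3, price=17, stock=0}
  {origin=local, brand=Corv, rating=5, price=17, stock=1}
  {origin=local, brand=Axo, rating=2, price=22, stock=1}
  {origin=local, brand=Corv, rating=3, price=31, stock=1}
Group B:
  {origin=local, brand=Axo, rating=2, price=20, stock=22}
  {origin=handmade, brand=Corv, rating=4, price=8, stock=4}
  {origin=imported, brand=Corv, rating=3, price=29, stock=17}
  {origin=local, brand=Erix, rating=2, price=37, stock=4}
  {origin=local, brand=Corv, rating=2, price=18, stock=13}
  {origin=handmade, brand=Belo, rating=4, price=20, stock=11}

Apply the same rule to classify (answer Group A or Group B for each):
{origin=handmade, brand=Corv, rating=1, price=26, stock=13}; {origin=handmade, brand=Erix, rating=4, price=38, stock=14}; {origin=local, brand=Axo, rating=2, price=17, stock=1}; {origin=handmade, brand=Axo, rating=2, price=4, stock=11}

Group B, Group B, Group A, Group B

The rule appears to be: stock ≤ 1.
{origin=handmade, brand=Corv, rating=1, price=26, stock=13}: stock = 13, does not satisfy this → Group B. {origin=handmade, brand=Erix, rating=4, price=38, stock=14}: stock = 14, does not satisfy this → Group B. {origin=local, brand=Axo, rating=2, price=17, stock=1}: stock = 1, matches → Group A. {origin=handmade, brand=Axo, rating=2, price=4, stock=11}: stock = 11, does not satisfy this → Group B.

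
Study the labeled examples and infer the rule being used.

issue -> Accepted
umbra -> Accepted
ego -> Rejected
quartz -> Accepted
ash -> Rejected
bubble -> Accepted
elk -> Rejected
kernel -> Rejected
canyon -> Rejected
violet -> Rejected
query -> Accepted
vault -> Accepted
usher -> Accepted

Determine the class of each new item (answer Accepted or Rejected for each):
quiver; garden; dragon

Accepted, Rejected, Rejected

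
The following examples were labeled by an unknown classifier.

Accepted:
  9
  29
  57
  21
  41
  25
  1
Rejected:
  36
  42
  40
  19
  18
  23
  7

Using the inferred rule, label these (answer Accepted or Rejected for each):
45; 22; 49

'Accepted' ⟺ ≡ 1 (mod 4).
Accepted: 45, since 45 mod 4 = 1. Rejected: 22, since 22 mod 4 = 2. Accepted: 49, since 49 mod 4 = 1.

Accepted, Rejected, Accepted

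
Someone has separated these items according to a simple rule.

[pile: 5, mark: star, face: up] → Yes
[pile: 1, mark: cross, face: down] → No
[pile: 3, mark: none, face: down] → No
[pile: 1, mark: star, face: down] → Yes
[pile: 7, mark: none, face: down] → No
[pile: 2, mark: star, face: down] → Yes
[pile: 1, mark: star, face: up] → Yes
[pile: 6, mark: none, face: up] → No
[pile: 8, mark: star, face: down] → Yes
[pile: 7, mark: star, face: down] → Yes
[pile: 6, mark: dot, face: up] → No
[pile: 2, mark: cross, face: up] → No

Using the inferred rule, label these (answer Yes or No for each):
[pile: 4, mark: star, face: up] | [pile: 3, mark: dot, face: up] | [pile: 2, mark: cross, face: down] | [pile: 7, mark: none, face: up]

Yes, No, No, No

Looking at the examples, the only property every 'Yes' case has and every 'No' case lacks is: mark is star.
[pile: 4, mark: star, face: up]: mark is star, meets the rule → Yes. [pile: 3, mark: dot, face: up]: mark is dot, doesn't match → No. [pile: 2, mark: cross, face: down]: mark is cross, doesn't match → No. [pile: 7, mark: none, face: up]: mark is none, doesn't match → No.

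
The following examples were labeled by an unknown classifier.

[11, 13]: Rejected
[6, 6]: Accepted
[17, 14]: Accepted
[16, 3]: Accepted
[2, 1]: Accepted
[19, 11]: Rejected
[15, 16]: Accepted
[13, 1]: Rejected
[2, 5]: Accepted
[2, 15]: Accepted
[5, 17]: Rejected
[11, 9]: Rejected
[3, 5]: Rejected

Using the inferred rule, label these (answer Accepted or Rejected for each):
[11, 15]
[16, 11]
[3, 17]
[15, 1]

Rejected, Accepted, Rejected, Rejected

Comparing the two groups points to one rule — product is even.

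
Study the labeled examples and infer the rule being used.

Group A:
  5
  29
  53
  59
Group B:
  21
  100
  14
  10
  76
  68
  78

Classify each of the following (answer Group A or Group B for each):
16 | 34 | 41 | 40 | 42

Group B, Group B, Group A, Group B, Group B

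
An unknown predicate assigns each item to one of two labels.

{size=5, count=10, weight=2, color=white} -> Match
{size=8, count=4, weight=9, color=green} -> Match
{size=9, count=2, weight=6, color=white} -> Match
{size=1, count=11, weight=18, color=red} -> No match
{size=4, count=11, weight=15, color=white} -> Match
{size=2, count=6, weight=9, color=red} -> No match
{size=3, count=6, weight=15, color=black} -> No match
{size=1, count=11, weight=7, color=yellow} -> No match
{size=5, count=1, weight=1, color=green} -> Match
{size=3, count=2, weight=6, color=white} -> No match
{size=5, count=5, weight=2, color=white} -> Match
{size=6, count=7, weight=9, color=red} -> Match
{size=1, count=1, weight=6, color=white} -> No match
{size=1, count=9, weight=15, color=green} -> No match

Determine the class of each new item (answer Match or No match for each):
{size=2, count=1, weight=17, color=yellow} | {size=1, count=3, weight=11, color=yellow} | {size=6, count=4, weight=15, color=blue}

No match, No match, Match

The common property of the 'Match' items is: size ≥ 4. No 'No match' item has it.
{size=2, count=1, weight=17, color=yellow}: size = 2, doesn't qualify → No match. {size=1, count=3, weight=11, color=yellow}: size = 1, doesn't qualify → No match. {size=6, count=4, weight=15, color=blue}: size = 6, matches → Match.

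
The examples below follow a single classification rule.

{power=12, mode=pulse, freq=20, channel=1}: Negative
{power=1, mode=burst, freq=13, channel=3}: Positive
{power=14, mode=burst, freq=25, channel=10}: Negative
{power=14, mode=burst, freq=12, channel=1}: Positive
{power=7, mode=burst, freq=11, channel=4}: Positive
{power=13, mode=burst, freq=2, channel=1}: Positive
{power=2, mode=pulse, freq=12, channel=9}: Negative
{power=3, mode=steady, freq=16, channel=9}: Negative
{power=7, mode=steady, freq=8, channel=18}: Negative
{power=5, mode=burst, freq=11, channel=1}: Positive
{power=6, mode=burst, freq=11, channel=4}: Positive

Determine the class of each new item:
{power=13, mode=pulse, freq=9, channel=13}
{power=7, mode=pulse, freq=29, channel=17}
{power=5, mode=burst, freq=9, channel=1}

Negative, Negative, Positive

The rule appears to be: mode is burst AND freq ≤ 13.
{power=13, mode=pulse, freq=9, channel=13} → mode is pulse, freq = 9 → Negative. {power=7, mode=pulse, freq=29, channel=17} → mode is pulse, freq = 29 → Negative. {power=5, mode=burst, freq=9, channel=1} → mode is burst, freq = 9 → Positive.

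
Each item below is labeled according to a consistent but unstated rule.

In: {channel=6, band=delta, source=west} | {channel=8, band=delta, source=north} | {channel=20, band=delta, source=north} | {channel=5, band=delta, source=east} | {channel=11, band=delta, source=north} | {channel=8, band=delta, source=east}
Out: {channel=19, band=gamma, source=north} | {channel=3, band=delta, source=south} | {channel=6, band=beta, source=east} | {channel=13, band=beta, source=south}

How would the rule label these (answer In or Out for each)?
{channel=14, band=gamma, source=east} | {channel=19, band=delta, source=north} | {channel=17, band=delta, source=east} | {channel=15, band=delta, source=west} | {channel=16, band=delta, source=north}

Out, In, In, In, In

The rule appears to be: band is delta AND channel ≥ 5.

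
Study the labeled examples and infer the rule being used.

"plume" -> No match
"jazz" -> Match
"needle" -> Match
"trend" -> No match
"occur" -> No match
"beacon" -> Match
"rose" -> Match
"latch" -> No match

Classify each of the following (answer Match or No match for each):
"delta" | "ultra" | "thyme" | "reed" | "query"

No match, No match, No match, Match, No match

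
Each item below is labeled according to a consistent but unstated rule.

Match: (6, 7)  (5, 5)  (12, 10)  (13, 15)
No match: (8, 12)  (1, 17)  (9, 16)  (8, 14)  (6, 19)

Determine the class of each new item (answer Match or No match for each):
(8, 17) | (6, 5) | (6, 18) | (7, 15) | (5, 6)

No match, Match, No match, No match, Match

The pattern is that an item is 'Match' exactly when: |first − second| ≤ 2.
(8, 17): |8−17| = 9 — doesn't match, so No match. (6, 5): |6−5| = 1 — qualifies, so Match. (6, 18): |6−18| = 12 — doesn't match, so No match. (7, 15): |7−15| = 8 — doesn't match, so No match. (5, 6): |5−6| = 1 — qualifies, so Match.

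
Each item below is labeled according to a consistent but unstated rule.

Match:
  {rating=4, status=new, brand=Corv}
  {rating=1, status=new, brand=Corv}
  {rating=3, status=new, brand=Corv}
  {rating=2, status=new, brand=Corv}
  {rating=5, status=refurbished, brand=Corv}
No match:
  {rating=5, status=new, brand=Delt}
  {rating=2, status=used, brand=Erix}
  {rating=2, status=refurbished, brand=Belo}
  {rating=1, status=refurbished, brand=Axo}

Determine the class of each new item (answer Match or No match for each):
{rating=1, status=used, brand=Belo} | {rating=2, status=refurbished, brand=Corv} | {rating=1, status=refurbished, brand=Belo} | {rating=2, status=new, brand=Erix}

The pattern is that an item is 'Match' exactly when: brand is Corv.
{rating=1, status=used, brand=Belo} — brand is Belo, hence No match. {rating=2, status=refurbished, brand=Corv} — brand is Corv, hence Match. {rating=1, status=refurbished, brand=Belo} — brand is Belo, hence No match. {rating=2, status=new, brand=Erix} — brand is Erix, hence No match.

No match, Match, No match, No match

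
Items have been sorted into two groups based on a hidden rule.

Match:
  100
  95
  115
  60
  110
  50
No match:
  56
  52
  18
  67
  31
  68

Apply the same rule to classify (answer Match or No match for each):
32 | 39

No match, No match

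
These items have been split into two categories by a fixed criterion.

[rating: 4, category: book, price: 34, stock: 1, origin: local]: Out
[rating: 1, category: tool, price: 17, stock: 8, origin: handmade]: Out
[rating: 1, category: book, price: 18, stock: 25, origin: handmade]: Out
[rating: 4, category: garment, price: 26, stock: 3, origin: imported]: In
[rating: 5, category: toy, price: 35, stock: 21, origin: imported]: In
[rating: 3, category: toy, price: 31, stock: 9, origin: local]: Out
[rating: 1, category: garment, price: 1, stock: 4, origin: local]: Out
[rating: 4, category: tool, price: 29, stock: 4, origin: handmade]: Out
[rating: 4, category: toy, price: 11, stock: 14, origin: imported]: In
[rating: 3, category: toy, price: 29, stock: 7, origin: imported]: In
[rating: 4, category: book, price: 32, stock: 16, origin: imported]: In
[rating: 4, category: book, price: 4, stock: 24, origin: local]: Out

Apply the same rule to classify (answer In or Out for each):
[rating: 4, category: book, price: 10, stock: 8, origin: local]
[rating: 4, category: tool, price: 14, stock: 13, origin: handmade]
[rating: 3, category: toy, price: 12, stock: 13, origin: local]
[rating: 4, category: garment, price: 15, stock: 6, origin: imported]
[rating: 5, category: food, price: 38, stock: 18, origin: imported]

The common property of the 'In' items is: origin is imported. No 'Out' item has it.
[rating: 4, category: book, price: 10, stock: 8, origin: local]: Out (origin is local). [rating: 4, category: tool, price: 14, stock: 13, origin: handmade]: Out (origin is handmade). [rating: 3, category: toy, price: 12, stock: 13, origin: local]: Out (origin is local). [rating: 4, category: garment, price: 15, stock: 6, origin: imported]: In (origin is imported). [rating: 5, category: food, price: 38, stock: 18, origin: imported]: In (origin is imported).

Out, Out, Out, In, In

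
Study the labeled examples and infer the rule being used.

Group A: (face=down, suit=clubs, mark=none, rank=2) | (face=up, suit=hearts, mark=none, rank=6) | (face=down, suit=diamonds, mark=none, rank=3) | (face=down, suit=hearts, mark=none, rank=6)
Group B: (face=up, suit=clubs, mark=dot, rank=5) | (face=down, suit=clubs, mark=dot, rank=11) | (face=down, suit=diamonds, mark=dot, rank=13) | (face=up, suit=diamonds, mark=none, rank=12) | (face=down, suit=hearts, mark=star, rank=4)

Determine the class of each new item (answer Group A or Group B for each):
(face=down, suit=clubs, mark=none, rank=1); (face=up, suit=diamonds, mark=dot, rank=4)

A rule that fits every label: mark is none AND rank ≤ 6 — true of each 'Group A' example, false of each 'Group B' one.
(face=down, suit=clubs, mark=none, rank=1): Group A (mark is none, rank = 1). (face=up, suit=diamonds, mark=dot, rank=4): Group B (mark is dot, rank = 4).

Group A, Group B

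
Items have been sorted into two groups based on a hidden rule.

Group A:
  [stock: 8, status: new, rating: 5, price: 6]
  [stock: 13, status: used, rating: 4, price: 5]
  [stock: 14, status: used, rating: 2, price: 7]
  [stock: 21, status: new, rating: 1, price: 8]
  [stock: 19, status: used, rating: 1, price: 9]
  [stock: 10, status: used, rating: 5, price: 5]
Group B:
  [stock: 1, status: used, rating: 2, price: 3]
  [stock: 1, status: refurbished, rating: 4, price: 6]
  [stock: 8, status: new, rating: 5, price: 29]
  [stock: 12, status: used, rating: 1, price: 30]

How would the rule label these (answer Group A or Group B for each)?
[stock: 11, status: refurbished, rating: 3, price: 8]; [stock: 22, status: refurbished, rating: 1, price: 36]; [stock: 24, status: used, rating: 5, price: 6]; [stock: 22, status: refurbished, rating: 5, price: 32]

A rule that fits every label: price ≤ 9 AND stock ≥ 8 — true of each 'Group A' example, false of each 'Group B' one.

Group A, Group B, Group A, Group B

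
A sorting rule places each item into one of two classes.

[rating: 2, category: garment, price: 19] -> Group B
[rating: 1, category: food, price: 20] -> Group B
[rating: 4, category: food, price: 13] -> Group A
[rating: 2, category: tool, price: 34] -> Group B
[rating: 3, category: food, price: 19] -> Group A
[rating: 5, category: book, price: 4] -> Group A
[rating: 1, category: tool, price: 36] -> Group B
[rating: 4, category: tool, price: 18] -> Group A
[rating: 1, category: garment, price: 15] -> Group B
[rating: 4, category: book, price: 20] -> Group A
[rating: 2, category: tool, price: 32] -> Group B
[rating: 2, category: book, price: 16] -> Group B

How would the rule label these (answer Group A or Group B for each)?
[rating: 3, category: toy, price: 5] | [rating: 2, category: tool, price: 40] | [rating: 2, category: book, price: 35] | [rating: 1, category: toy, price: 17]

A rule that fits every label: rating ≥ 3 — true of each 'Group A' example, false of each 'Group B' one.
[rating: 3, category: toy, price: 5] — rating = 3, hence Group A.
[rating: 2, category: tool, price: 40] — rating = 2, hence Group B.
[rating: 2, category: book, price: 35] — rating = 2, hence Group B.
[rating: 1, category: toy, price: 17] — rating = 1, hence Group B.

Group A, Group B, Group B, Group B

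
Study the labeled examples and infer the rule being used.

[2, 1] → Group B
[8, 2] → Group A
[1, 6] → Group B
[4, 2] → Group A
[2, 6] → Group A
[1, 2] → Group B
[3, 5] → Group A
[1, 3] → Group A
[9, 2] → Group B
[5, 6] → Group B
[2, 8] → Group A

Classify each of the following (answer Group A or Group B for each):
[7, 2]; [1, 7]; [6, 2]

The rule appears to be: sum is even.
Group B: [7, 2], since 7+2 = 9. Group A: [1, 7], since 1+7 = 8. Group A: [6, 2], since 6+2 = 8.

Group B, Group A, Group A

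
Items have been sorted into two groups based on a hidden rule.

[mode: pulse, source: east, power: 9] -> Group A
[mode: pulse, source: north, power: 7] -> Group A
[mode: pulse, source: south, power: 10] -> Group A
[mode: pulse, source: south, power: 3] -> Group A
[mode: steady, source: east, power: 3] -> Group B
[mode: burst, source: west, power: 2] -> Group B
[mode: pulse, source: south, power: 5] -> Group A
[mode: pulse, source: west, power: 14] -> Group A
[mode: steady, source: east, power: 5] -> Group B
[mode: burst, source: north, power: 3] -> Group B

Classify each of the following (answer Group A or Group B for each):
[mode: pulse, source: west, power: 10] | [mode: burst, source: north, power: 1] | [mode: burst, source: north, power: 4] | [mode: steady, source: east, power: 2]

Group A, Group B, Group B, Group B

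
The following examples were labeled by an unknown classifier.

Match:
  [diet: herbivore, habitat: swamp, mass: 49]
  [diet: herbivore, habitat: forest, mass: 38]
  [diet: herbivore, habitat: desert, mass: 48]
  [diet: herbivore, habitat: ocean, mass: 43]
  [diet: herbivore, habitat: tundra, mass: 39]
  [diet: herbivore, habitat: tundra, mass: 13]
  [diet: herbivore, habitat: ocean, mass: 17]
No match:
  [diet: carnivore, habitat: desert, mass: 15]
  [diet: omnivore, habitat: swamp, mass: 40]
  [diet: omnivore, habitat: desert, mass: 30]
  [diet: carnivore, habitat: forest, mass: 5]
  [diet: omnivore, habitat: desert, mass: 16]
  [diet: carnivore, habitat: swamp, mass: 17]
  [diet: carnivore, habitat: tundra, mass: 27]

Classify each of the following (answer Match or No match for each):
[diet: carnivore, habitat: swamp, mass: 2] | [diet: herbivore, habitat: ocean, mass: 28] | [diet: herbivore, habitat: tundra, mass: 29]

No match, Match, Match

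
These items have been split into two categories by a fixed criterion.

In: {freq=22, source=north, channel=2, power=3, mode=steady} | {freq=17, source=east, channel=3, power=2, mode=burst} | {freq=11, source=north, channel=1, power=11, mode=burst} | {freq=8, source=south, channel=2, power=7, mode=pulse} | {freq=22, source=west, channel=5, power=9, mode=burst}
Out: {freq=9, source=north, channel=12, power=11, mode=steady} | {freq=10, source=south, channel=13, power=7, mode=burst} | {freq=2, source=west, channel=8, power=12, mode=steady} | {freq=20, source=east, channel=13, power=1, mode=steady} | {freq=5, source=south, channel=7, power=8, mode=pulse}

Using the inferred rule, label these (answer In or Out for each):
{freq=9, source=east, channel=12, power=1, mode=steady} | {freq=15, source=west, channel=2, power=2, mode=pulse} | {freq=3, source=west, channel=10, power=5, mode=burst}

The simplest hypothesis consistent with all the labels is: channel ≤ 5.
{freq=9, source=east, channel=12, power=1, mode=steady}: Out (channel = 12). {freq=15, source=west, channel=2, power=2, mode=pulse}: In (channel = 2). {freq=3, source=west, channel=10, power=5, mode=burst}: Out (channel = 10).

Out, In, Out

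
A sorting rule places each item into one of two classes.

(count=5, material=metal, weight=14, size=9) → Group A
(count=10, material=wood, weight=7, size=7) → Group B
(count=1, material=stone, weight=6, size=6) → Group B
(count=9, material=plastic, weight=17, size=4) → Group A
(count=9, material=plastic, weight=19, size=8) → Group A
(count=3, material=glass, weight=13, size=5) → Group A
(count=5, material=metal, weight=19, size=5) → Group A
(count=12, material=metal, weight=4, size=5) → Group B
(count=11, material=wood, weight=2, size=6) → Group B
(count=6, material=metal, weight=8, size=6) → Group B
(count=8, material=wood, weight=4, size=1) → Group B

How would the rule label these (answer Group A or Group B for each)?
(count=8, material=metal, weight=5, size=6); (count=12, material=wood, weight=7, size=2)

One predicate separates the groups cleanly: weight ≥ 13.
(count=8, material=metal, weight=5, size=6): weight = 5, does not pass → Group B. (count=12, material=wood, weight=7, size=2): weight = 7, does not pass → Group B.

Group B, Group B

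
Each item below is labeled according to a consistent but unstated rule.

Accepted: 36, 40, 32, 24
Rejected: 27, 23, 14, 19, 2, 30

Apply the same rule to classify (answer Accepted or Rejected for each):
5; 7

Rejected, Rejected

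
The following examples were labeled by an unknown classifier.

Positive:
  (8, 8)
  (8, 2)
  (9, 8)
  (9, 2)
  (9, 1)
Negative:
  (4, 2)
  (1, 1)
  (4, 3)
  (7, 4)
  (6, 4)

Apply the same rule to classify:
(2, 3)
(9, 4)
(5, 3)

Rule: first ≥ 8. This holds for each 'Positive' example and fails for each 'Negative' one.
Negative: (2, 3), since first 2.
Positive: (9, 4), since first 9.
Negative: (5, 3), since first 5.

Negative, Positive, Negative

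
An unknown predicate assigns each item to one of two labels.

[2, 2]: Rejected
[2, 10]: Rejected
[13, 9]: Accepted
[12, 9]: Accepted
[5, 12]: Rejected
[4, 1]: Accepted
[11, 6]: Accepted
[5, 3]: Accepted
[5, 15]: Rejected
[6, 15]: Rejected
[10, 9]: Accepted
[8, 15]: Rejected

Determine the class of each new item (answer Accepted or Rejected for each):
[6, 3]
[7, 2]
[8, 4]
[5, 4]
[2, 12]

Every 'Accepted' example satisfies: first > second. None of the 'Rejected' examples do.
[6, 3]: 6 > 3 — checks out, so Accepted.
[7, 2]: 7 > 2 — checks out, so Accepted.
[8, 4]: 8 > 4 — checks out, so Accepted.
[5, 4]: 5 > 4 — checks out, so Accepted.
[2, 12]: 2 < 12 — fails the rule, so Rejected.

Accepted, Accepted, Accepted, Accepted, Rejected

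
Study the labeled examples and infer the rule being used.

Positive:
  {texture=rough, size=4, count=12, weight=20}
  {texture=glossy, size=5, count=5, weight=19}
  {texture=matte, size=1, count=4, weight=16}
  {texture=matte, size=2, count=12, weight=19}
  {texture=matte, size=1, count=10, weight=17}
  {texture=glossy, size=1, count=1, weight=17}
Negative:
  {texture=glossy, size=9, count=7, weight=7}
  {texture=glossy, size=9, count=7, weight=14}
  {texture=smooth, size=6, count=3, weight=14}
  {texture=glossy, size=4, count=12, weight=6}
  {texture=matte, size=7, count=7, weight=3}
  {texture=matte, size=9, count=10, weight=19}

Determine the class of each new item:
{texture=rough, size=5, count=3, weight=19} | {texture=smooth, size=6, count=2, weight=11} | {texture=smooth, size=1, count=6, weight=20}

Positive, Negative, Positive

One predicate separates the groups cleanly: weight ≥ 7 AND size ≤ 5.
Positive: {texture=rough, size=5, count=3, weight=19}, since weight = 19, size = 5.
Negative: {texture=smooth, size=6, count=2, weight=11}, since weight = 11, size = 6.
Positive: {texture=smooth, size=1, count=6, weight=20}, since weight = 20, size = 1.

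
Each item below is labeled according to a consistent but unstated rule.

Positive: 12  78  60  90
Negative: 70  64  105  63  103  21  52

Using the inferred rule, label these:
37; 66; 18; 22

One predicate separates the groups cleanly: multiple of 6.

Negative, Positive, Positive, Negative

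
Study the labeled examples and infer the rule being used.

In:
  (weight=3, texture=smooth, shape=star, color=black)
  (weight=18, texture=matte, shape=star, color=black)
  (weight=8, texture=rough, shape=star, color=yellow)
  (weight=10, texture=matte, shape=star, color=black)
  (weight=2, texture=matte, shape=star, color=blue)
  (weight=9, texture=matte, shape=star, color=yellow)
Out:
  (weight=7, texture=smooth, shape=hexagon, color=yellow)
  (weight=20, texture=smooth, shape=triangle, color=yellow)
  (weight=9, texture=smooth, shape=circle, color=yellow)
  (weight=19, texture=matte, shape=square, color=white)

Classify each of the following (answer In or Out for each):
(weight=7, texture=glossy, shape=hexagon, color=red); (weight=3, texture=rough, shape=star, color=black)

All 'In' examples share one property — shape is star — and every 'Out' example lacks it.

Out, In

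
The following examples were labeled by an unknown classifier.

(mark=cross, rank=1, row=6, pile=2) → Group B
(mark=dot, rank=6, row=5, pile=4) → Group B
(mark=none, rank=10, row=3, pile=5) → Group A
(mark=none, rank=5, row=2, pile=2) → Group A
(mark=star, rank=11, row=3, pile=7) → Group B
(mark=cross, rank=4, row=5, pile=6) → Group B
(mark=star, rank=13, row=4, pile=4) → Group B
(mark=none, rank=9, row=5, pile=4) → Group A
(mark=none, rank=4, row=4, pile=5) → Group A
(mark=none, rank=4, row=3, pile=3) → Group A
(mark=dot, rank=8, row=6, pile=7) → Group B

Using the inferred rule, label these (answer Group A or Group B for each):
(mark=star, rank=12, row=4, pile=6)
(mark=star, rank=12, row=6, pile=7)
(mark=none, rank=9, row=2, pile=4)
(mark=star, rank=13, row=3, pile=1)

The classifier is using: mark is none.

Group B, Group B, Group A, Group B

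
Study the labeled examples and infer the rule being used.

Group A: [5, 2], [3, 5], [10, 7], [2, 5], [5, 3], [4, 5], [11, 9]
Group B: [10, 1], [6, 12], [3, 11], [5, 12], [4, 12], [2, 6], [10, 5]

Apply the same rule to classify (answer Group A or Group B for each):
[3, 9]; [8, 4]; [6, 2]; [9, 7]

Group B, Group B, Group B, Group A

The common property of the 'Group A' items is: |first − second| ≤ 3. No 'Group B' item has it.
[3, 9] → |3−9| = 6 → Group B.
[8, 4] → |8−4| = 4 → Group B.
[6, 2] → |6−2| = 4 → Group B.
[9, 7] → |9−7| = 2 → Group A.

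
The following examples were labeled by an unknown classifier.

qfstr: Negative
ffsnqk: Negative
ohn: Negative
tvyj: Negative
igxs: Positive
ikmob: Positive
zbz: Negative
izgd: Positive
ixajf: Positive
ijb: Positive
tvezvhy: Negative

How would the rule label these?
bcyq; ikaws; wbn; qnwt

Negative, Positive, Negative, Negative

'Positive' ⟺ contains 'i'.
bcyq: no 'i' — does not fit, so Negative. ikaws: has 'i' — checks out, so Positive. wbn: no 'i' — does not fit, so Negative. qnwt: no 'i' — does not fit, so Negative.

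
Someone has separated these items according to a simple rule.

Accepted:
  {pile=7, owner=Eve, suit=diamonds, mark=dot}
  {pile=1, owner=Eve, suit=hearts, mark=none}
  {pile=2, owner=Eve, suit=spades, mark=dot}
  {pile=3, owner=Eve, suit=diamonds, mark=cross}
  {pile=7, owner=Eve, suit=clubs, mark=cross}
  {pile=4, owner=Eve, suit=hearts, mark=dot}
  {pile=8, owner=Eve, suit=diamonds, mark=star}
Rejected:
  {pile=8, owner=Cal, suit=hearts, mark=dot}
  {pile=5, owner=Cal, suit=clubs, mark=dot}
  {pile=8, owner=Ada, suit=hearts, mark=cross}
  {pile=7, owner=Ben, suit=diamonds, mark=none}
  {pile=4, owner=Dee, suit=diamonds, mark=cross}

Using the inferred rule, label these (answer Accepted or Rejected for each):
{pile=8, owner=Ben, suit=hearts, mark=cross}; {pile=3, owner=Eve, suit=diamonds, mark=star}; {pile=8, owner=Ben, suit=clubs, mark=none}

The pattern is that an item is 'Accepted' exactly when: owner is Eve.
{pile=8, owner=Ben, suit=hearts, mark=cross} → owner is Ben → Rejected.
{pile=3, owner=Eve, suit=diamonds, mark=star} → owner is Eve → Accepted.
{pile=8, owner=Ben, suit=clubs, mark=none} → owner is Ben → Rejected.

Rejected, Accepted, Rejected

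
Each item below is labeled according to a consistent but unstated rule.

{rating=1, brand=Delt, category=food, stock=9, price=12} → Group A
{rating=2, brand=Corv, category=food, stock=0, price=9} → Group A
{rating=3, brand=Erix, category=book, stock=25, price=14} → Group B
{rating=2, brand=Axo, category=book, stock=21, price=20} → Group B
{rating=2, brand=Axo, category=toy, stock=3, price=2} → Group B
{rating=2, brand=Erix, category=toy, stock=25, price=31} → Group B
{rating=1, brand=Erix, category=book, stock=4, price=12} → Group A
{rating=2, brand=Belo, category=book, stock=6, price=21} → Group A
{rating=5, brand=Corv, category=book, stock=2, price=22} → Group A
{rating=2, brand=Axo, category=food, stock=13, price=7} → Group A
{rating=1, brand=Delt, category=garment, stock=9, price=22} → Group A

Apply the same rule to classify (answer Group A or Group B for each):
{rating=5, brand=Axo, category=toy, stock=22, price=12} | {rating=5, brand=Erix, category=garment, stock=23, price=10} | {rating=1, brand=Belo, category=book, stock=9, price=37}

Rule: stock ≤ 13 AND price ≥ 7. This holds for each 'Group A' example and fails for each 'Group B' one.
{rating=5, brand=Axo, category=toy, stock=22, price=12}: stock = 22, price = 12 — lacks this property, so Group B.
{rating=5, brand=Erix, category=garment, stock=23, price=10}: stock = 23, price = 10 — lacks this property, so Group B.
{rating=1, brand=Belo, category=book, stock=9, price=37}: stock = 9, price = 37 — qualifies, so Group A.

Group B, Group B, Group A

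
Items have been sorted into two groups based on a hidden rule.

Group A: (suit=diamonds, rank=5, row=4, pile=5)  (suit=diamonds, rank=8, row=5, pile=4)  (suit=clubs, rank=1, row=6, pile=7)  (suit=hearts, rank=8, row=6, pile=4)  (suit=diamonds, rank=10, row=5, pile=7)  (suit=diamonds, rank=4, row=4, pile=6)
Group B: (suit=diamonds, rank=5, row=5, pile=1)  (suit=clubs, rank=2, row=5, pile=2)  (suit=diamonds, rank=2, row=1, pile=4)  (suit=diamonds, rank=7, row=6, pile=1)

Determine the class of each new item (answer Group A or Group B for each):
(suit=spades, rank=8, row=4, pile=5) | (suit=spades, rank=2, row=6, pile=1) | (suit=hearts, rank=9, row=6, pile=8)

Group A, Group B, Group A

The pattern is that an item is 'Group A' exactly when: pile ≥ 4 AND row ≥ 4.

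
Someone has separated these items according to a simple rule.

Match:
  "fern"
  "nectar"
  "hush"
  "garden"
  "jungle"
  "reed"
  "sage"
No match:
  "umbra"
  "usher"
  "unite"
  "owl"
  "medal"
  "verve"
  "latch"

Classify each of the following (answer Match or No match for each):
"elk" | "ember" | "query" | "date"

No match, No match, No match, Match

The classifier is using: even length.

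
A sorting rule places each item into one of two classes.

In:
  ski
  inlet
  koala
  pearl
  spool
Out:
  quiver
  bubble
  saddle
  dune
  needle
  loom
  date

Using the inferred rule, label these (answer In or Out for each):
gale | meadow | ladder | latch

Out, Out, Out, In

The pattern is that an item is 'In' exactly when: odd length.
gale: Out (length 4). meadow: Out (length 6). ladder: Out (length 6). latch: In (length 5).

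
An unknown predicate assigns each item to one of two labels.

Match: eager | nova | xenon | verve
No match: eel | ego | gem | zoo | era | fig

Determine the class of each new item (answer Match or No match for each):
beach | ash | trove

Match, No match, Match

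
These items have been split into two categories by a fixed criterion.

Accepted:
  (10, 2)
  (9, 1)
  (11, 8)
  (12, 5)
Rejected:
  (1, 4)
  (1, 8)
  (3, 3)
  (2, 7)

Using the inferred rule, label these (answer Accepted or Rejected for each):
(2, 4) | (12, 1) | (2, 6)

Rejected, Accepted, Rejected

A rule that fits every label: first > second — true of each 'Accepted' example, false of each 'Rejected' one.
(2, 4) → 2 < 4 → Rejected.
(12, 1) → 12 > 1 → Accepted.
(2, 6) → 2 < 6 → Rejected.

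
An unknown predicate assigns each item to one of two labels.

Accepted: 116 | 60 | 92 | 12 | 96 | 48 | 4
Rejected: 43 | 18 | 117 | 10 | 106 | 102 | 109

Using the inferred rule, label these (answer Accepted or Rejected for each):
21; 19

Rejected, Rejected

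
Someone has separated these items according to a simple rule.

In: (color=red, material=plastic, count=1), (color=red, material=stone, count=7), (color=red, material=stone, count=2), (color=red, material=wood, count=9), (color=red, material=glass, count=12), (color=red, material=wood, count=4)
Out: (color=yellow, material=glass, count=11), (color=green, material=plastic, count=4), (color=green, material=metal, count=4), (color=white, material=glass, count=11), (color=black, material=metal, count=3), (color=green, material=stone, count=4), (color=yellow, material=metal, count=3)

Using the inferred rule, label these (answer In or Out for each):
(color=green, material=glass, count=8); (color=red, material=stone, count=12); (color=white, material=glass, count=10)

Out, In, Out

'In' ⟺ color is red.
(color=green, material=glass, count=8): color is green — does not satisfy this, so Out. (color=red, material=stone, count=12): color is red — meets the rule, so In. (color=white, material=glass, count=10): color is white — does not satisfy this, so Out.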